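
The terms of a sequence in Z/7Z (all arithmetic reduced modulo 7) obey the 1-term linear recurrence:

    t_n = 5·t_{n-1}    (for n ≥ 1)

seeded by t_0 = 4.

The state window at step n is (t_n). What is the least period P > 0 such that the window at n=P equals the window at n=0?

6

n=0: window = (4)
n=1: window = (6)
n=2: window = (2)
n=3: window = (3)
n=4: window = (1)
n=5: window = (5)
n=6: window = (4)
window at n=6 equals window at n=0 → period = 6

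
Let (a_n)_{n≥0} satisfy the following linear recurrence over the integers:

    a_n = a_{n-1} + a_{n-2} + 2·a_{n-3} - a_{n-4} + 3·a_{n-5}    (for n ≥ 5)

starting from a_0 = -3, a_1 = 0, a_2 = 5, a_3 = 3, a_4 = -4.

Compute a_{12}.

a_5 = 1·-4 + 1·3 + 2·5 + -1·0 + 3·-3 = 0
a_6 = 1·0 + 1·-4 + 2·3 + -1·5 + 3·0 = -3
a_7 = 1·-3 + 1·0 + 2·-4 + -1·3 + 3·5 = 1
a_8 = 1·1 + 1·-3 + 2·0 + -1·-4 + 3·3 = 11
a_9 = 1·11 + 1·1 + 2·-3 + -1·0 + 3·-4 = -6
a_10 = 1·-6 + 1·11 + 2·1 + -1·-3 + 3·0 = 10
a_11 = 1·10 + 1·-6 + 2·11 + -1·1 + 3·-3 = 16
a_12 = 1·16 + 1·10 + 2·-6 + -1·11 + 3·1 = 6

6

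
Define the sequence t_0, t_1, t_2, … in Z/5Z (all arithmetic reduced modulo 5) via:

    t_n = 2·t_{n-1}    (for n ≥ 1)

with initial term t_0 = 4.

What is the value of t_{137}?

3

t_1 = 2·4 = 3
t_2 = 2·3 = 1
t_3 = 2·1 = 2
t_4 = 2·2 = 4
(t_4) = (4) = (t_0), so the sequence has period 4.
137 ≡ 1 (mod 4), hence t_137 = t_1 = 3.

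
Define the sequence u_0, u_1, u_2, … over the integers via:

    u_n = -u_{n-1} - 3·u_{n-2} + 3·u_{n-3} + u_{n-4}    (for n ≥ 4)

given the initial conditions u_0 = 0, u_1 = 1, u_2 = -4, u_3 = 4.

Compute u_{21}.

-3659799

u_4 = -1·4 + -3·-4 + 3·1 + 1·0 = 11
u_5 = -1·11 + -3·4 + 3·-4 + 1·1 = -34
u_6 = -1·-34 + -3·11 + 3·4 + 1·-4 = 9
u_7 = -1·9 + -3·-34 + 3·11 + 1·4 = 130
u_8 = -1·130 + -3·9 + 3·-34 + 1·11 = -248
u_9 = -1·-248 + -3·130 + 3·9 + 1·-34 = -149
u_10 = -1·-149 + -3·-248 + 3·130 + 1·9 = 1292
u_11 = -1·1292 + -3·-149 + 3·-248 + 1·130 = -1459
u_12 = -1·-1459 + -3·1292 + 3·-149 + 1·-248 = -3112
u_13 = -1·-3112 + -3·-1459 + 3·1292 + 1·-149 = 11216
u_14 = -1·11216 + -3·-3112 + 3·-1459 + 1·1292 = -4965
u_15 = -1·-4965 + -3·11216 + 3·-3112 + 1·-1459 = -39478
u_16 = -1·-39478 + -3·-4965 + 3·11216 + 1·-3112 = 84909
u_17 = -1·84909 + -3·-39478 + 3·-4965 + 1·11216 = 29846
u_18 = -1·29846 + -3·84909 + 3·-39478 + 1·-4965 = -407972
u_19 = -1·-407972 + -3·29846 + 3·84909 + 1·-39478 = 533683
u_20 = -1·533683 + -3·-407972 + 3·29846 + 1·84909 = 864680
u_21 = -1·864680 + -3·533683 + 3·-407972 + 1·29846 = -3659799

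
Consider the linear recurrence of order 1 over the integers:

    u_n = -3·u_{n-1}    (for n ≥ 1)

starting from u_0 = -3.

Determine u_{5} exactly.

u_1 = -3·-3 = 9
u_2 = -3·9 = -27
u_3 = -3·-27 = 81
u_4 = -3·81 = -243
u_5 = -3·-243 = 729

729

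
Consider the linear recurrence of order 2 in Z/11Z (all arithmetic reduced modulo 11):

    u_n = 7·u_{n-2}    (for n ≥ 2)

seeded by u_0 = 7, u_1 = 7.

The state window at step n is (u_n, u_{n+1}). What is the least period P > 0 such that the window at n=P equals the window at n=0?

20

n=0: window = (7, 7)
n=1: window = (7, 5)
n=2: window = (5, 5)
n=3: window = (5, 2)
n=4: window = (2, 2)
n=5: window = (2, 3)
n=6: window = (3, 3)
n=7: window = (3, 10)
n=8: window = (10, 10)
n=9: window = (10, 4)
n=10: window = (4, 4)
n=11: window = (4, 6)
n=12: window = (6, 6)
n=13: window = (6, 9)
n=14: window = (9, 9)
n=15: window = (9, 8)
n=16: window = (8, 8)
n=17: window = (8, 1)
n=18: window = (1, 1)
n=19: window = (1, 7)
n=20: window = (7, 7)
window at n=20 equals window at n=0 → period = 20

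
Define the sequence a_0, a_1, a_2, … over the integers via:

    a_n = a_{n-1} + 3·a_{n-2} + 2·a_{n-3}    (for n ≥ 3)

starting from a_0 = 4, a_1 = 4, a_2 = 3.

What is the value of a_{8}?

a_3 = 1·3 + 3·4 + 2·4 = 23
a_4 = 1·23 + 3·3 + 2·4 = 40
a_5 = 1·40 + 3·23 + 2·3 = 115
a_6 = 1·115 + 3·40 + 2·23 = 281
a_7 = 1·281 + 3·115 + 2·40 = 706
a_8 = 1·706 + 3·281 + 2·115 = 1779

1779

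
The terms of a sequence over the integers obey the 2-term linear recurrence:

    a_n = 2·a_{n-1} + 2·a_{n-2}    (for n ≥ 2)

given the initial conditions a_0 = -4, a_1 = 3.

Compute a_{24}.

a_2 = 2·3 + 2·-4 = -2
a_3 = 2·-2 + 2·3 = 2
a_4 = 2·2 + 2·-2 = 0
a_5 = 2·0 + 2·2 = 4
a_6 = 2·4 + 2·0 = 8
a_7 = 2·8 + 2·4 = 24
a_8 = 2·24 + 2·8 = 64
a_9 = 2·64 + 2·24 = 176
a_10 = 2·176 + 2·64 = 480
a_11 = 2·480 + 2·176 = 1312
a_12 = 2·1312 + 2·480 = 3584
a_13 = 2·3584 + 2·1312 = 9792
a_14 = 2·9792 + 2·3584 = 26752
a_15 = 2·26752 + 2·9792 = 73088
a_16 = 2·73088 + 2·26752 = 199680
a_17 = 2·199680 + 2·73088 = 545536
a_18 = 2·545536 + 2·199680 = 1490432
a_19 = 2·1490432 + 2·545536 = 4071936
a_20 = 2·4071936 + 2·1490432 = 11124736
a_21 = 2·11124736 + 2·4071936 = 30393344
a_22 = 2·30393344 + 2·11124736 = 83036160
a_23 = 2·83036160 + 2·30393344 = 226859008
a_24 = 2·226859008 + 2·83036160 = 619790336

619790336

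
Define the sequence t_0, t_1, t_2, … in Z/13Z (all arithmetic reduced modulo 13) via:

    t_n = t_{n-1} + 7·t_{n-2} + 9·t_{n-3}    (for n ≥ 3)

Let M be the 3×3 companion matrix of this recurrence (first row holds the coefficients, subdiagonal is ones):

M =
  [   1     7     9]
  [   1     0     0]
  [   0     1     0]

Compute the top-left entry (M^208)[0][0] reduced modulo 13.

(M^208)[0][0] is the top entry after applying M 208 times to the unit state (1, 0, 0). Equivalently it is h_{210} for the auxiliary sequence (h_n) obeying the same recurrence with h_2 = 1 and h_i = 0 for 0 ≤ i < 2:
h_3 = 1·1 + 7·0 + 9·0 = 1
h_4 = 1·1 + 7·1 + 9·0 = 8
h_5 = 1·8 + 7·1 + 9·1 = 11
h_6 = 1·11 + 7·8 + 9·1 = 11
h_7 = 1·11 + 7·11 + 9·8 = 4
h_8 = 1·4 + 7·11 + 9·11 = 11
Continuing the recurrence:
  h_9 = 8;  h_10 = 4;  h_11 = 3;  h_12 = 12;  h_13 = 4;  h_14 = 11
  h_15 = 4;  h_16 = 0;  h_17 = 10;  h_18 = 7;  h_19 = 12;  h_20 = 8
  h_21 = 12;  h_22 = 7;  h_23 = 7;  h_24 = 8;  h_25 = 3;  h_26 = 5
  h_27 = 7;  h_28 = 4;  h_29 = 7;  h_30 = 7;  h_31 = 1;  h_32 = 9
  h_33 = 1;  h_34 = 8;  h_35 = 5;  h_36 = 5;  h_37 = 8;  h_38 = 10
  h_39 = 7;  h_40 = 6;  h_41 = 2;  h_42 = 3;  h_43 = 6;  h_44 = 6
  h_45 = 10;  h_46 = 2;  h_47 = 9;  h_48 = 9;  h_49 = 12;  h_50 = 0
  h_51 = 9;  h_52 = 0;  h_53 = 11;  h_54 = 1;  h_55 = 0;  h_56 = 2
  h_57 = 11;  h_58 = 12;  h_59 = 3;  h_60 = 4;  h_61 = 3;  h_62 = 6
  h_63 = 11;  h_64 = 2;  h_65 = 3;  h_66 = 12;  h_67 = 12;  h_68 = 6
  h_69 = 3;  h_70 = 10;  h_71 = 7;  h_72 = 0;  h_73 = 9;  h_74 = 7
  h_75 = 5;  h_76 = 5;  h_77 = 12;  h_78 = 1;  h_79 = 0;  h_80 = 11
  h_81 = 7;  h_82 = 6;  h_83 = 11;  h_84 = 12;  h_85 = 0;  h_86 = 1
  h_87 = 5;  h_88 = 12;  h_89 = 4;  h_90 = 3;  h_91 = 9;  h_92 = 1
  h_93 = 0;  h_94 = 10;  h_95 = 6;  h_96 = 11;  h_97 = 0;  h_98 = 1
  h_99 = 9;  h_100 = 3;  h_101 = 10;  h_102 = 8;  h_103 = 1;  h_104 = 4
  h_105 = 5;  h_106 = 3;  h_107 = 9;  h_108 = 10;  h_109 = 9;  h_110 = 4
  h_111 = 1;  h_112 = 6;  h_113 = 10;  h_114 = 9;  h_115 = 3;  h_116 = 0
  h_117 = 11;  h_118 = 12;  h_119 = 11;  h_120 = 12;  h_121 = 2;  h_122 = 3
  h_123 = 8;  h_124 = 8;  h_125 = 0;  h_126 = 11;  h_127 = 5;  h_128 = 4
  h_129 = 8;  h_130 = 3;  h_131 = 4;  h_132 = 6;  h_133 = 9;  h_134 = 9
  h_135 = 9;  h_136 = 10;  h_137 = 11;  h_138 = 6;  h_139 = 4;  h_140 = 2
  h_141 = 6;  h_142 = 4;  h_143 = 12;  h_144 = 3;  h_145 = 6;  h_146 = 5
  h_147 = 9;  h_148 = 7;  h_149 = 11;  h_150 = 11;  h_151 = 8;  h_152 = 2
  h_153 = 1;  h_154 = 9;  h_155 = 8;  h_156 = 2;  h_157 = 9;  h_158 = 4
  h_159 = 7;  h_160 = 12;  h_161 = 6;  h_162 = 10;  h_163 = 4;  h_164 = 11
  h_165 = 12;  h_166 = 8;  h_167 = 9;  h_168 = 4;  h_169 = 9;  h_170 = 1
  h_171 = 9;  h_172 = 6;  h_173 = 0;  h_174 = 6;  h_175 = 8;  h_176 = 11
  h_177 = 4;  h_178 = 10;  h_179 = 7;  h_180 = 9;  h_181 = 5;  h_182 = 1
  h_183 = 0;  h_184 = 0;  h_185 = 9;  h_186 = 9;  h_187 = 7;  h_188 = 8
  h_189 = 8;  h_190 = 10;  h_191 = 8;  h_192 = 7;  h_193 = 10;  h_194 = 1
  h_195 = 4;  h_196 = 10;  h_197 = 8;  h_198 = 10;  h_199 = 0;  h_200 = 12
  h_201 = 11;  h_202 = 4;  h_203 = 7;  h_204 = 4;  h_205 = 11;  h_206 = 11
  h_207 = 7;  h_208 = 1
h_209 = 1·1 + 7·7 + 9·11 = 6
h_210 = 1·6 + 7·1 + 9·7 = 11

11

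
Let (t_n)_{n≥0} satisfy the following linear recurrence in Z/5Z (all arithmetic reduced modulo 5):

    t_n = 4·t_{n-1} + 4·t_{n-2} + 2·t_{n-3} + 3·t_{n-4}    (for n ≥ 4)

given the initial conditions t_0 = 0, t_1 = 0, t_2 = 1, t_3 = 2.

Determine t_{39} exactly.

t_4 = 4·2 + 4·1 + 2·0 + 3·0 = 2
t_5 = 4·2 + 4·2 + 2·1 + 3·0 = 3
t_6 = 4·3 + 4·2 + 2·2 + 3·1 = 2
t_7 = 4·2 + 4·3 + 2·2 + 3·2 = 0
t_8 = 4·0 + 4·2 + 2·3 + 3·2 = 0
t_9 = 4·0 + 4·0 + 2·2 + 3·3 = 3
t_10 = 4·3 + 4·0 + 2·0 + 3·2 = 3
t_11 = 4·3 + 4·3 + 2·0 + 3·0 = 4
t_12 = 4·4 + 4·3 + 2·3 + 3·0 = 4
t_13 = 4·4 + 4·4 + 2·3 + 3·3 = 2
t_14 = 4·2 + 4·4 + 2·4 + 3·3 = 1
t_15 = 4·1 + 4·2 + 2·4 + 3·4 = 2
t_16 = 4·2 + 4·1 + 2·2 + 3·4 = 3
t_17 = 4·3 + 4·2 + 2·1 + 3·2 = 3
t_18 = 4·3 + 4·3 + 2·2 + 3·1 = 1
t_19 = 4·1 + 4·3 + 2·3 + 3·2 = 3
t_20 = 4·3 + 4·1 + 2·3 + 3·3 = 1
t_21 = 4·1 + 4·3 + 2·1 + 3·3 = 2
t_22 = 4·2 + 4·1 + 2·3 + 3·1 = 1
t_23 = 4·1 + 4·2 + 2·1 + 3·3 = 3
t_24 = 4·3 + 4·1 + 2·2 + 3·1 = 3
t_25 = 4·3 + 4·3 + 2·1 + 3·2 = 2
t_26 = 4·2 + 4·3 + 2·3 + 3·1 = 4
t_27 = 4·4 + 4·2 + 2·3 + 3·3 = 4
t_28 = 4·4 + 4·4 + 2·2 + 3·3 = 0
t_29 = 4·0 + 4·4 + 2·4 + 3·2 = 0
t_30 = 4·0 + 4·0 + 2·4 + 3·4 = 0
t_31 = 4·0 + 4·0 + 2·0 + 3·4 = 2
t_32 = 4·2 + 4·0 + 2·0 + 3·0 = 3
t_33 = 4·3 + 4·2 + 2·0 + 3·0 = 0
t_34 = 4·0 + 4·3 + 2·2 + 3·0 = 1
t_35 = 4·1 + 4·0 + 2·3 + 3·2 = 1
t_36 = 4·1 + 4·1 + 2·0 + 3·3 = 2
t_37 = 4·2 + 4·1 + 2·1 + 3·0 = 4
t_38 = 4·4 + 4·2 + 2·1 + 3·1 = 4
t_39 = 4·4 + 4·4 + 2·2 + 3·1 = 4

4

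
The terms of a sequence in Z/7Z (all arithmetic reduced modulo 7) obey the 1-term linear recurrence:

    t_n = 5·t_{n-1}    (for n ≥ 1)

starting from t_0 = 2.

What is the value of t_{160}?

4

t_1 = 5·2 = 3
t_2 = 5·3 = 1
t_3 = 5·1 = 5
t_4 = 5·5 = 4
t_5 = 5·4 = 6
t_6 = 5·6 = 2
(t_6) = (2) = (t_0), so the sequence has period 6.
160 ≡ 4 (mod 6), hence t_160 = t_4 = 4.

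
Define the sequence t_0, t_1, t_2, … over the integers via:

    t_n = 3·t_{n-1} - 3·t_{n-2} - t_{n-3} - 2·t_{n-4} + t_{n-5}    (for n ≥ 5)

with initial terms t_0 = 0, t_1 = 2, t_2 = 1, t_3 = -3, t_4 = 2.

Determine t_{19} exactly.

147662

t_5 = 3·2 + -3·-3 + -1·1 + -2·2 + 1·0 = 10
t_6 = 3·10 + -3·2 + -1·-3 + -2·1 + 1·2 = 27
t_7 = 3·27 + -3·10 + -1·2 + -2·-3 + 1·1 = 56
t_8 = 3·56 + -3·27 + -1·10 + -2·2 + 1·-3 = 70
t_9 = 3·70 + -3·56 + -1·27 + -2·10 + 1·2 = -3
t_10 = 3·-3 + -3·70 + -1·56 + -2·27 + 1·10 = -319
t_11 = 3·-319 + -3·-3 + -1·70 + -2·56 + 1·27 = -1103
t_12 = 3·-1103 + -3·-319 + -1·-3 + -2·70 + 1·56 = -2433
t_13 = 3·-2433 + -3·-1103 + -1·-319 + -2·-3 + 1·70 = -3595
t_14 = 3·-3595 + -3·-2433 + -1·-1103 + -2·-319 + 1·-3 = -1748
t_15 = 3·-1748 + -3·-3595 + -1·-2433 + -2·-1103 + 1·-319 = 9861
t_16 = 3·9861 + -3·-1748 + -1·-3595 + -2·-2433 + 1·-1103 = 42185
t_17 = 3·42185 + -3·9861 + -1·-1748 + -2·-3595 + 1·-2433 = 103477
t_18 = 3·103477 + -3·42185 + -1·9861 + -2·-1748 + 1·-3595 = 173916
t_19 = 3·173916 + -3·103477 + -1·42185 + -2·9861 + 1·-1748 = 147662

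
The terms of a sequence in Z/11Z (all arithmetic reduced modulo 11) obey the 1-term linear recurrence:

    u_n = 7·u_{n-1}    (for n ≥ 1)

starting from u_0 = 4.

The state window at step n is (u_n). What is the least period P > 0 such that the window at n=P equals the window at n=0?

n=0: window = (4)
n=1: window = (6)
n=2: window = (9)
n=3: window = (8)
n=4: window = (1)
n=5: window = (7)
n=6: window = (5)
n=7: window = (2)
n=8: window = (3)
n=9: window = (10)
n=10: window = (4)
window at n=10 equals window at n=0 → period = 10

10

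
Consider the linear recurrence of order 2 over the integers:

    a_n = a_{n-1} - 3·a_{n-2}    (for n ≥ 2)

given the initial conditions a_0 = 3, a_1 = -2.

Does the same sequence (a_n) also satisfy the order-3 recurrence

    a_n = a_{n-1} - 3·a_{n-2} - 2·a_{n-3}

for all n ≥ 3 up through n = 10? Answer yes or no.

no

Terms a_0..a_10: 3, -2, -11, -5, 28, 43, -41, -170, -47, 463, 604
n=3: candidate gives -11, actual a_3 = -5 ✗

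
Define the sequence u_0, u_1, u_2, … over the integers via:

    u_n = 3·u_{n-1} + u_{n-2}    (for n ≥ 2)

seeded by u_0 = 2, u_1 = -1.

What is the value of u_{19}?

-790171309

u_2 = 3·-1 + 1·2 = -1
u_3 = 3·-1 + 1·-1 = -4
u_4 = 3·-4 + 1·-1 = -13
u_5 = 3·-13 + 1·-4 = -43
u_6 = 3·-43 + 1·-13 = -142
u_7 = 3·-142 + 1·-43 = -469
u_8 = 3·-469 + 1·-142 = -1549
u_9 = 3·-1549 + 1·-469 = -5116
u_10 = 3·-5116 + 1·-1549 = -16897
u_11 = 3·-16897 + 1·-5116 = -55807
u_12 = 3·-55807 + 1·-16897 = -184318
u_13 = 3·-184318 + 1·-55807 = -608761
u_14 = 3·-608761 + 1·-184318 = -2010601
u_15 = 3·-2010601 + 1·-608761 = -6640564
u_16 = 3·-6640564 + 1·-2010601 = -21932293
u_17 = 3·-21932293 + 1·-6640564 = -72437443
u_18 = 3·-72437443 + 1·-21932293 = -239244622
u_19 = 3·-239244622 + 1·-72437443 = -790171309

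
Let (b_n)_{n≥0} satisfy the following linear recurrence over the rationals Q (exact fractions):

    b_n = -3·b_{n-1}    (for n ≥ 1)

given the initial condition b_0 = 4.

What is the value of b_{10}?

236196

b_1 = -3·4 = -12
b_2 = -3·-12 = 36
b_3 = -3·36 = -108
b_4 = -3·-108 = 324
b_5 = -3·324 = -972
b_6 = -3·-972 = 2916
b_7 = -3·2916 = -8748
b_8 = -3·-8748 = 26244
b_9 = -3·26244 = -78732
b_10 = -3·-78732 = 236196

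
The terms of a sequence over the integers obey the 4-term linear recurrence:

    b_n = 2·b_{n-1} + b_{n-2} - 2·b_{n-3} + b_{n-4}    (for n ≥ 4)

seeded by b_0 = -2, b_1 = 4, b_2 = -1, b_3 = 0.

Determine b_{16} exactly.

b_4 = 2·0 + 1·-1 + -2·4 + 1·-2 = -11
b_5 = 2·-11 + 1·0 + -2·-1 + 1·4 = -16
b_6 = 2·-16 + 1·-11 + -2·0 + 1·-1 = -44
b_7 = 2·-44 + 1·-16 + -2·-11 + 1·0 = -82
b_8 = 2·-82 + 1·-44 + -2·-16 + 1·-11 = -187
b_9 = 2·-187 + 1·-82 + -2·-44 + 1·-16 = -384
b_10 = 2·-384 + 1·-187 + -2·-82 + 1·-44 = -835
b_11 = 2·-835 + 1·-384 + -2·-187 + 1·-82 = -1762
b_12 = 2·-1762 + 1·-835 + -2·-384 + 1·-187 = -3778
b_13 = 2·-3778 + 1·-1762 + -2·-835 + 1·-384 = -8032
b_14 = 2·-8032 + 1·-3778 + -2·-1762 + 1·-835 = -17153
b_15 = 2·-17153 + 1·-8032 + -2·-3778 + 1·-1762 = -36544
b_16 = 2·-36544 + 1·-17153 + -2·-8032 + 1·-3778 = -77955

-77955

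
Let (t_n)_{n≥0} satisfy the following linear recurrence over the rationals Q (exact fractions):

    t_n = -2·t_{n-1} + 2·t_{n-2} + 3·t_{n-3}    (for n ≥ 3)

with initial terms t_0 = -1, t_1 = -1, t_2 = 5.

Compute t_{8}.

t_3 = -2·5 + 2·-1 + 3·-1 = -15
t_4 = -2·-15 + 2·5 + 3·-1 = 37
t_5 = -2·37 + 2·-15 + 3·5 = -89
t_6 = -2·-89 + 2·37 + 3·-15 = 207
t_7 = -2·207 + 2·-89 + 3·37 = -481
t_8 = -2·-481 + 2·207 + 3·-89 = 1109

1109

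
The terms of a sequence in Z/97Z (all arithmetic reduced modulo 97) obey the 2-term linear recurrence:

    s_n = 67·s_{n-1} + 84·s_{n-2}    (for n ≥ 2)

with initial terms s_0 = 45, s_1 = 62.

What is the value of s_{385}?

62

s_2 = 67·62 + 84·45 = 77
s_3 = 67·77 + 84·62 = 85
s_4 = 67·85 + 84·77 = 38
s_5 = 67·38 + 84·85 = 83
s_6 = 67·83 + 84·38 = 23
s_7 = 67·23 + 84·83 = 74
s_8 = 67·74 + 84·23 = 3
s_9 = 67·3 + 84·74 = 15
s_10 = 67·15 + 84·3 = 93
s_11 = 67·93 + 84·15 = 22
s_12 = 67·22 + 84·93 = 71
s_13 = 67·71 + 84·22 = 9
s_14 = 67·9 + 84·71 = 68
s_15 = 67·68 + 84·9 = 74
s_16 = 67·74 + 84·68 = 0
s_17 = 67·0 + 84·74 = 8
s_18 = 67·8 + 84·0 = 51
s_19 = 67·51 + 84·8 = 15
s_20 = 67·15 + 84·51 = 51
s_21 = 67·51 + 84·15 = 21
s_22 = 67·21 + 84·51 = 65
s_23 = 67·65 + 84·21 = 8
s_24 = 67·8 + 84·65 = 79
s_25 = 67·79 + 84·8 = 48
s_26 = 67·48 + 84·79 = 55
s_27 = 67·55 + 84·48 = 54
s_28 = 67·54 + 84·55 = 90
s_29 = 67·90 + 84·54 = 90
s_30 = 67·90 + 84·90 = 10
s_31 = 67·10 + 84·90 = 82
s_32 = 67·82 + 84·10 = 29
s_33 = 67·29 + 84·82 = 4
s_34 = 67·4 + 84·29 = 85
s_35 = 67·85 + 84·4 = 17
s_36 = 67·17 + 84·85 = 34
s_37 = 67·34 + 84·17 = 20
s_38 = 67·20 + 84·34 = 25
s_39 = 67·25 + 84·20 = 57
s_40 = 67·57 + 84·25 = 2
s_41 = 67·2 + 84·57 = 72
s_42 = 67·72 + 84·2 = 45
s_43 = 67·45 + 84·72 = 42
s_44 = 67·42 + 84·45 = 95
s_45 = 67·95 + 84·42 = 96
s_46 = 67·96 + 84·95 = 56
s_47 = 67·56 + 84·96 = 79
s_48 = 67·79 + 84·56 = 6
s_49 = 67·6 + 84·79 = 54
s_50 = 67·54 + 84·6 = 48
s_51 = 67·48 + 84·54 = 89
s_52 = 67·89 + 84·48 = 4
s_53 = 67·4 + 84·89 = 81
s_54 = 67·81 + 84·4 = 40
s_55 = 67·40 + 84·81 = 75
s_56 = 67·75 + 84·40 = 43
s_57 = 67·43 + 84·75 = 63
s_58 = 67·63 + 84·43 = 73
s_59 = 67·73 + 84·63 = 95
s_60 = 67·95 + 84·73 = 81
s_61 = 67·81 + 84·95 = 21
s_62 = 67·21 + 84·81 = 63
s_63 = 67·63 + 84·21 = 68
s_64 = 67·68 + 84·63 = 51
s_65 = 67·51 + 84·68 = 11
s_66 = 67·11 + 84·51 = 74
s_67 = 67·74 + 84·11 = 62
s_68 = 67·62 + 84·74 = 88
s_69 = 67·88 + 84·62 = 46
s_70 = 67·46 + 84·88 = 95
s_71 = 67·95 + 84·46 = 44
s_72 = 67·44 + 84·95 = 64
s_73 = 67·64 + 84·44 = 30
s_74 = 67·30 + 84·64 = 14
s_75 = 67·14 + 84·30 = 63
s_76 = 67·63 + 84·14 = 62
s_77 = 67·62 + 84·63 = 37
s_78 = 67·37 + 84·62 = 24
s_79 = 67·24 + 84·37 = 60
s_80 = 67·60 + 84·24 = 22
s_81 = 67·22 + 84·60 = 15
s_82 = 67·15 + 84·22 = 40
s_83 = 67·40 + 84·15 = 60
s_84 = 67·60 + 84·40 = 8
s_85 = 67·8 + 84·60 = 47
s_86 = 67·47 + 84·8 = 38
s_87 = 67·38 + 84·47 = 92
s_88 = 67·92 + 84·38 = 44
s_89 = 67·44 + 84·92 = 6
s_90 = 67·6 + 84·44 = 24
s_91 = 67·24 + 84·6 = 75
s_92 = 67·75 + 84·24 = 57
s_93 = 67·57 + 84·75 = 31
s_94 = 67·31 + 84·57 = 75
s_95 = 67·75 + 84·31 = 63
s_96 = 67·63 + 84·75 = 45
s_97 = 67·45 + 84·63 = 62
(s_96, s_97) = (45, 62) = (s_0, s_1), so the sequence has period 96.
385 ≡ 1 (mod 96), hence s_385 = s_1 = 62.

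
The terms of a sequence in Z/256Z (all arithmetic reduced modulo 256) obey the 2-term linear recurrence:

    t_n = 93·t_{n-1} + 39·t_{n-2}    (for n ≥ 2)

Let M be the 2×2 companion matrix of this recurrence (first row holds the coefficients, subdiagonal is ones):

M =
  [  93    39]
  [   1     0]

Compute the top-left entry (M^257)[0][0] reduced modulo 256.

224

(M^257)[0][0] is the top entry after applying M 257 times to the unit state (1, 0). Equivalently it is h_{258} for the auxiliary sequence (h_n) obeying the same recurrence with h_1 = 1 and h_i = 0 for 0 ≤ i < 1:
h_2 = 93·1 + 39·0 = 93
h_3 = 93·93 + 39·1 = 240
h_4 = 93·240 + 39·93 = 91
h_5 = 93·91 + 39·240 = 159
h_6 = 93·159 + 39·91 = 160
h_7 = 93·160 + 39·159 = 89
Continuing the recurrence:
  h_8 = 181;  h_9 = 80;  h_10 = 163;  h_11 = 103;  h_12 = 64;  h_13 = 241
  h_14 = 77;  h_15 = 176;  h_16 = 171;  h_17 = 239;  h_18 = 224;  h_19 = 201
  h_20 = 37;  h_21 = 16;  h_22 = 115;  h_23 = 55;  h_24 = 128;  h_25 = 225
  h_26 = 61;  h_27 = 112;  h_28 = 251;  h_29 = 63;  h_30 = 32;  h_31 = 57
  h_32 = 149;  h_33 = 208;  h_34 = 67;  h_35 = 7;  h_36 = 192;  h_37 = 209
  h_38 = 45;  h_39 = 48;  h_40 = 75;  h_41 = 143;  h_42 = 96;  h_43 = 169
  h_44 = 5;  h_45 = 144;  h_46 = 19;  h_47 = 215;  h_48 = 0;  h_49 = 193
  h_50 = 29;  h_51 = 240;  h_52 = 155;  h_53 = 223;  h_54 = 160;  h_55 = 25
  h_56 = 117;  h_57 = 80;  h_58 = 227;  h_59 = 167;  h_60 = 64;  h_61 = 177
  h_62 = 13;  h_63 = 176;  h_64 = 235;  h_65 = 47;  h_66 = 224;  h_67 = 137
  h_68 = 229;  h_69 = 16;  h_70 = 179;  h_71 = 119;  h_72 = 128;  h_73 = 161
  h_74 = 253;  h_75 = 112;  h_76 = 59;  h_77 = 127;  h_78 = 32;  h_79 = 249
  h_80 = 85;  h_81 = 208;  h_82 = 131;  h_83 = 71;  h_84 = 192;  h_85 = 145
  h_86 = 237;  h_87 = 48;  h_88 = 139;  h_89 = 207;  h_90 = 96;  h_91 = 105
  h_92 = 197;  h_93 = 144;  h_94 = 83;  h_95 = 23;  h_96 = 0;  h_97 = 129
  h_98 = 221;  h_99 = 240;  h_100 = 219;  h_101 = 31;  h_102 = 160;  h_103 = 217
  h_104 = 53;  h_105 = 80;  h_106 = 35;  h_107 = 231;  h_108 = 64;  h_109 = 113
  h_110 = 205;  h_111 = 176;  h_112 = 43;  h_113 = 111;  h_114 = 224;  h_115 = 73
  h_116 = 165;  h_117 = 16;  h_118 = 243;  h_119 = 183;  h_120 = 128;  h_121 = 97
  h_122 = 189;  h_123 = 112;  h_124 = 123;  h_125 = 191;  h_126 = 32;  h_127 = 185
  h_128 = 21;  h_129 = 208;  h_130 = 195;  h_131 = 135;  h_132 = 192;  h_133 = 81
  h_134 = 173;  h_135 = 48;  h_136 = 203;  h_137 = 15;  h_138 = 96;  h_139 = 41
  h_140 = 133;  h_141 = 144;  h_142 = 147;  h_143 = 87;  h_144 = 0;  h_145 = 65
  h_146 = 157;  h_147 = 240;  h_148 = 27;  h_149 = 95;  h_150 = 160;  h_151 = 153
  h_152 = 245;  h_153 = 80;  h_154 = 99;  h_155 = 39;  h_156 = 64;  h_157 = 49
  h_158 = 141;  h_159 = 176;  h_160 = 107;  h_161 = 175;  h_162 = 224;  h_163 = 9
  h_164 = 101;  h_165 = 16;  h_166 = 51;  h_167 = 247;  h_168 = 128;  h_169 = 33
  h_170 = 125;  h_171 = 112;  h_172 = 187;  h_173 = 255;  h_174 = 32;  h_175 = 121
  h_176 = 213;  h_177 = 208;  h_178 = 3;  h_179 = 199;  h_180 = 192;  h_181 = 17
  h_182 = 109;  h_183 = 48;  h_184 = 11;  h_185 = 79;  h_186 = 96;  h_187 = 233
  h_188 = 69;  h_189 = 144;  h_190 = 211;  h_191 = 151;  h_192 = 0;  h_193 = 1
  h_194 = 93;  h_195 = 240;  h_196 = 91;  h_197 = 159;  h_198 = 160;  h_199 = 89
  h_200 = 181;  h_201 = 80;  h_202 = 163;  h_203 = 103;  h_204 = 64;  h_205 = 241
  h_206 = 77;  h_207 = 176;  h_208 = 171;  h_209 = 239;  h_210 = 224;  h_211 = 201
  h_212 = 37;  h_213 = 16;  h_214 = 115;  h_215 = 55;  h_216 = 128;  h_217 = 225
  h_218 = 61;  h_219 = 112;  h_220 = 251;  h_221 = 63;  h_222 = 32;  h_223 = 57
  h_224 = 149;  h_225 = 208;  h_226 = 67;  h_227 = 7;  h_228 = 192;  h_229 = 209
  h_230 = 45;  h_231 = 48;  h_232 = 75;  h_233 = 143;  h_234 = 96;  h_235 = 169
  h_236 = 5;  h_237 = 144;  h_238 = 19;  h_239 = 215;  h_240 = 0;  h_241 = 193
  h_242 = 29;  h_243 = 240;  h_244 = 155;  h_245 = 223;  h_246 = 160;  h_247 = 25
  h_248 = 117;  h_249 = 80;  h_250 = 227;  h_251 = 167;  h_252 = 64;  h_253 = 177
  h_254 = 13;  h_255 = 176;  h_256 = 235
h_257 = 93·235 + 39·176 = 47
h_258 = 93·47 + 39·235 = 224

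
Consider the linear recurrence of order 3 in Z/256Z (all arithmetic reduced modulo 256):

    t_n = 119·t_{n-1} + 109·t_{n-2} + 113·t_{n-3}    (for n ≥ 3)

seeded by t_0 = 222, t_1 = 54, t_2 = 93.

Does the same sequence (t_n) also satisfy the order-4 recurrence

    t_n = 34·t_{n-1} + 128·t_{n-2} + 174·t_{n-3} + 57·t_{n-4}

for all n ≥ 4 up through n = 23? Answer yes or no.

Terms t_0..t_23: 222, 54, 93, 55, 0, 120, 15, 17, 66, 138, 193, 155, 36, 236, 115, 213, 38, 30, 37, 191, 200, 160, 215, 89
n=4: candidate gives 240, actual t_4 = 0 ✗

no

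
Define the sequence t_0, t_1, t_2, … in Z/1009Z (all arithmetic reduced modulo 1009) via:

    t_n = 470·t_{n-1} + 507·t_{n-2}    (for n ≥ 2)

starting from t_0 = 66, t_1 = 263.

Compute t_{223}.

523

t_2 = 470·263 + 507·66 = 677
t_3 = 470·677 + 507·263 = 508
t_4 = 470·508 + 507·677 = 815
t_5 = 470·815 + 507·508 = 900
t_6 = 470·900 + 507·815 = 753
t_7 = 470·753 + 507·900 = 992
Continuing the recurrence:
  t_8 = 451;  t_9 = 542;  t_10 = 86;  t_11 = 406;  t_12 = 334;  t_13 = 591
  t_14 = 121;  t_15 = 330;  t_16 = 521;  t_17 = 508;  t_18 = 425;  t_19 = 229
  t_20 = 225;  t_21 = 882;  t_22 = 908;  t_23 = 140;  t_24 = 467;  t_25 = 887
  t_26 = 836;  t_27 = 114;  t_28 = 175;  t_29 = 806;  t_30 = 378;  t_31 = 73
  t_32 = 949;  t_33 = 739;  t_34 = 84;  t_35 = 463;  t_36 = 885;  t_37 = 895
  t_38 = 596;  t_39 = 342;  t_40 = 790;  t_41 = 843;  t_42 = 639;  t_43 = 242
  t_44 = 816;  t_45 = 705;  t_46 = 420;  t_47 = 894;  t_48 = 477;  t_49 = 409
  t_50 = 199;  t_51 = 211;  t_52 = 281;  t_53 = 923;  t_54 = 138;  t_55 = 69
  t_56 = 487;  t_57 = 524;  t_58 = 797;  t_59 = 552;  t_60 = 606;  t_61 = 653
  t_62 = 680;  t_63 = 875;  t_64 = 269;  t_65 = 979;  t_66 = 194;  t_67 = 295
  t_68 = 902;  t_69 = 393;  t_70 = 300;  t_71 = 218;  t_72 = 292;  t_73 = 561
  t_74 = 42;  t_75 = 458;  t_76 = 448;  t_77 = 824;  t_78 = 944;  t_79 = 771
  t_80 = 481;  t_81 = 468;  t_82 = 696;  t_83 = 365;  t_84 = 751;  t_85 = 228
  t_86 = 570;  t_87 = 76;  t_88 = 821;  t_89 = 622;  t_90 = 269;  t_91 = 851
  t_92 = 574;  t_93 = 991;  t_94 = 38;  t_95 = 662;  t_96 = 463;  t_97 = 312
  t_98 = 988;  t_99 = 1000;  t_100 = 258;  t_101 = 662;  t_102 = 4;  t_103 = 508
  t_104 = 646;  t_105 = 172;  t_106 = 726;  t_107 = 608;  t_108 = 10;  t_109 = 166
  t_110 = 352;  t_111 = 379;  t_112 = 417;  t_113 = 687;  t_114 = 548;  t_115 = 469
  t_116 = 829;  t_117 = 824;  t_118 = 383;  t_119 = 450;  t_120 = 63;  t_121 = 465
  t_122 = 259;  t_123 = 299;  t_124 = 422;  t_125 = 819;  t_126 = 547;  t_127 = 329
  t_128 = 107;  t_129 = 158;  t_130 = 366;  t_131 = 885;  t_132 = 148;  t_133 = 638
  t_134 = 557;  t_135 = 36;  t_136 = 655;  t_137 = 195;  t_138 = 964;  t_139 = 22
  t_140 = 642;  t_141 = 104;  t_142 = 35;  t_143 = 566;  t_144 = 236;  t_145 = 336
  t_146 = 97;  t_147 = 16;  t_148 = 195;  t_149 = 880;  t_150 = 902;  t_151 = 342
  t_152 = 546;  t_153 = 180;  t_154 = 200;  t_155 = 613;  t_156 = 36;  t_157 = 795
  t_158 = 410;  t_159 = 455;  t_160 = 967;  t_161 = 64;  t_162 = 714;  t_163 = 752
  t_164 = 57;  t_165 = 418;  t_166 = 352;  t_167 = 0;  t_168 = 880;  t_169 = 919
  t_170 = 260;  t_171 = 895;  t_172 = 547;  t_173 = 519;  t_174 = 615;  t_175 = 260
  t_176 = 135;  t_177 = 533;  t_178 = 111;  t_179 = 530;  t_180 = 659;  t_181 = 283
  t_182 = 965;  t_183 = 712;  t_184 = 551;  t_185 = 428;  t_186 = 233;  t_187 = 599
  t_188 = 97;  t_189 = 169;  t_190 = 466;  t_191 = 994;  t_192 = 169;  t_193 = 186
  t_194 = 564;  t_195 = 178;  t_196 = 314;  t_197 = 711;  t_198 = 976;  t_199 = 898
  t_200 = 720;  t_201 = 612;  t_202 = 866;  t_203 = 914;  t_204 = 902;  t_205 = 427
  t_206 = 136;  t_207 = 916;  t_208 = 17;  t_209 = 190;  t_210 = 46;  t_211 = 906
  t_212 = 137;  t_213 = 61;  t_214 = 256;  t_215 = 906;  t_216 = 662;  t_217 = 615
  t_218 = 113;  t_219 = 666;  t_220 = 8;  t_221 = 380
t_222 = 470·380 + 507·8 = 27
t_223 = 470·27 + 507·380 = 523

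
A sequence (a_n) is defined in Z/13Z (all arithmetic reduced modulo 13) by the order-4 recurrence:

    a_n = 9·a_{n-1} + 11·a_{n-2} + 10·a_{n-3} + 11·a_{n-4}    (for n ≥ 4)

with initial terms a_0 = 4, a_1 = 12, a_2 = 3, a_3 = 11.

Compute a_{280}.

a_4 = 9·11 + 11·3 + 10·12 + 11·4 = 10
a_5 = 9·10 + 11·11 + 10·3 + 11·12 = 9
a_6 = 9·9 + 11·10 + 10·11 + 11·3 = 9
a_7 = 9·9 + 11·9 + 10·10 + 11·11 = 11
a_8 = 9·11 + 11·9 + 10·9 + 11·10 = 8
a_9 = 9·8 + 11·11 + 10·9 + 11·9 = 5
Continuing the recurrence:
  a_10 = 4;  a_11 = 6;  a_12 = 2;  a_13 = 10;  a_14 = 8;  a_15 = 8
  a_16 = 9;  a_17 = 8;  a_18 = 1;  a_19 = 2;  a_20 = 0;  a_21 = 3
  a_22 = 6;  a_23 = 5;  a_24 = 11;  a_25 = 0;  a_26 = 3;  a_27 = 10
  a_28 = 10;  a_29 = 9;  a_30 = 12;  a_31 = 1;  a_32 = 3;  a_33 = 10
  a_34 = 5;  a_35 = 1;  a_36 = 2;  a_37 = 7;  a_38 = 7;  a_39 = 2
  a_40 = 5;  a_41 = 6;  a_42 = 11;  a_43 = 3;  a_44 = 3;  a_45 = 2
  a_46 = 7;  a_47 = 5;  a_48 = 6;  a_49 = 6;  a_50 = 0;  a_51 = 12
  a_52 = 0;  a_53 = 3;  a_54 = 4;  a_55 = 6;  a_56 = 11;  a_57 = 4
  a_58 = 1;  a_59 = 8;  a_60 = 10;  a_61 = 11;  a_62 = 1;  a_63 = 6
  a_64 = 12;  a_65 = 6;  a_66 = 10;  a_67 = 4;  a_68 = 0;  a_69 = 2
  a_70 = 12;  a_71 = 5;  a_72 = 2;  a_73 = 7;  a_74 = 7;  a_75 = 7
  a_76 = 11;  a_77 = 11;  a_78 = 3;  a_79 = 10;  a_80 = 3;  a_81 = 2
  a_82 = 2;  a_83 = 11;  a_84 = 5;  a_85 = 0;  a_86 = 5;  a_87 = 8
  a_88 = 0;  a_89 = 8;  a_90 = 12;  a_91 = 11;  a_92 = 12;  a_93 = 8
  a_94 = 4;  a_95 = 1;  a_96 = 5;  a_97 = 2;  a_98 = 10;  a_99 = 4
  a_100 = 0;  a_101 = 10;  a_102 = 6;  a_103 = 0;  a_104 = 10;  a_105 = 0
  a_106 = 7;  a_107 = 7;  a_108 = 3;  a_109 = 5;  a_110 = 4;  a_111 = 3
  a_112 = 11;  a_113 = 6;  a_114 = 2;  a_115 = 6;  a_116 = 10;  a_117 = 8
  a_118 = 4;  a_119 = 4;  a_120 = 10;  a_121 = 2;  a_122 = 4;  a_123 = 7
  a_124 = 3;  a_125 = 10;  a_126 = 3;  a_127 = 10;  a_128 = 9;  a_129 = 6
  a_130 = 0;  a_131 = 6;  a_132 = 5;  a_133 = 8;  a_134 = 5;  a_135 = 2
  a_136 = 0;  a_137 = 4;  a_138 = 7;  a_139 = 12;  a_140 = 4;  a_141 = 9
  a_142 = 10;  a_143 = 10;  a_144 = 9;  a_145 = 0;  a_146 = 10;  a_147 = 4
  a_148 = 11;  a_149 = 9;  a_150 = 1;  a_151 = 2;  a_152 = 6;  a_153 = 3
  a_154 = 7;  a_155 = 9;  a_156 = 7;  a_157 = 5;  a_158 = 3;  a_159 = 4
  a_160 = 1;  a_161 = 8;  a_162 = 0;  a_163 = 12;  a_164 = 4;  a_165 = 9
  a_166 = 11;  a_167 = 6;  a_168 = 10;  a_169 = 1;  a_170 = 1;  a_171 = 4
  a_172 = 11;  a_173 = 8;  a_174 = 10;  a_175 = 7;  a_176 = 10;  a_177 = 4
  a_178 = 1;  a_179 = 9;  a_180 = 8;  a_181 = 4;  a_182 = 4;  a_183 = 12
  a_184 = 7;  a_185 = 6;  a_186 = 9;  a_187 = 11;  a_188 = 10;  a_189 = 3
  a_190 = 8;  a_191 = 1;  a_192 = 3;  a_193 = 8;  a_194 = 8;  a_195 = 6
  a_196 = 8;  a_197 = 7;  a_198 = 0;  a_199 = 2;  a_200 = 7;  a_201 = 6
  a_202 = 8;  a_203 = 9;  a_204 = 7;  a_205 = 9;  a_206 = 11;  a_207 = 3
  a_208 = 3;  a_209 = 9;  a_210 = 5;  a_211 = 12;  a_212 = 0;  a_213 = 8
  a_214 = 0;  a_215 = 12;  a_216 = 6;  a_217 = 1;  a_218 = 0;  a_219 = 8
  a_220 = 5;  a_221 = 1;  a_222 = 1;  a_223 = 2;  a_224 = 3;  a_225 = 5
  a_226 = 5;  a_227 = 9;  a_228 = 11;  a_229 = 4;  a_230 = 3;  a_231 = 7
  a_232 = 10;  a_233 = 7;  a_234 = 3;  a_235 = 8;  a_236 = 12;  a_237 = 4
  a_238 = 8;  a_239 = 12;  a_240 = 4;  a_241 = 6;  a_242 = 7;  a_243 = 2
  a_244 = 4;  a_245 = 12;  a_246 = 2;  a_247 = 4;  a_248 = 1;  a_249 = 10
  a_250 = 7;  a_251 = 6;  a_252 = 8;  a_253 = 6;  a_254 = 6;  a_255 = 6
  a_256 = 8;  a_257 = 4;  a_258 = 3;  a_259 = 9;  a_260 = 8;  a_261 = 11
  a_262 = 11;  a_263 = 9;  a_264 = 10;  a_265 = 4;  a_266 = 6;  a_267 = 11
  a_268 = 3;  a_269 = 5;  a_270 = 7;  a_271 = 9;  a_272 = 7;  a_273 = 1
  a_274 = 6;  a_275 = 0;  a_276 = 10;  a_277 = 5;  a_278 = 0
a_279 = 9·0 + 11·5 + 10·10 + 11·0 = 12
a_280 = 9·12 + 11·0 + 10·5 + 11·10 = 8

8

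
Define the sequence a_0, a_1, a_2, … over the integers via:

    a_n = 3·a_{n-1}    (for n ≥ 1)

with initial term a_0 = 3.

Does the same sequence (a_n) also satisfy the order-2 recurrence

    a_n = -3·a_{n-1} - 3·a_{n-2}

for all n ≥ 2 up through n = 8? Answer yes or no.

Terms a_0..a_8: 3, 9, 27, 81, 243, 729, 2187, 6561, 19683
n=2: candidate gives -36, actual a_2 = 27 ✗

no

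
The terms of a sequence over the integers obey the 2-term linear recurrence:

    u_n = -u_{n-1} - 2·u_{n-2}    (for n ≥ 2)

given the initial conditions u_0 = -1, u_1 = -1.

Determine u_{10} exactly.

-45

u_2 = -1·-1 + -2·-1 = 3
u_3 = -1·3 + -2·-1 = -1
u_4 = -1·-1 + -2·3 = -5
u_5 = -1·-5 + -2·-1 = 7
u_6 = -1·7 + -2·-5 = 3
u_7 = -1·3 + -2·7 = -17
u_8 = -1·-17 + -2·3 = 11
u_9 = -1·11 + -2·-17 = 23
u_10 = -1·23 + -2·11 = -45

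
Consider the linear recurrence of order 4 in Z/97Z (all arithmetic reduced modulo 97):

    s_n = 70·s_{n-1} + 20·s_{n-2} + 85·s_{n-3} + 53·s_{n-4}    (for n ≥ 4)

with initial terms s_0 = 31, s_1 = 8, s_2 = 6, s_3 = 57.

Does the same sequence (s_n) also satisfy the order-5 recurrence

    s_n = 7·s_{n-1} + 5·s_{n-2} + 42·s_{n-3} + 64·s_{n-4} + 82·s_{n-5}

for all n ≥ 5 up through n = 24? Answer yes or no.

no

Terms s_0..s_24: 31, 8, 6, 57, 31, 73, 29, 28, 9, 55, 90, 46, 84, 2, 24, 46, 77, 17, 55, 78, 58, 41, 92, 28, 77
n=5: candidate gives 25, actual s_5 = 73 ✗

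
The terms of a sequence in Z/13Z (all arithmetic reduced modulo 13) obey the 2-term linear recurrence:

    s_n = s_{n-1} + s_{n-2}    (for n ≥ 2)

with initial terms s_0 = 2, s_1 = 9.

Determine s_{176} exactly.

7

s_2 = 1·9 + 1·2 = 11
s_3 = 1·11 + 1·9 = 7
s_4 = 1·7 + 1·11 = 5
s_5 = 1·5 + 1·7 = 12
s_6 = 1·12 + 1·5 = 4
s_7 = 1·4 + 1·12 = 3
s_8 = 1·3 + 1·4 = 7
s_9 = 1·7 + 1·3 = 10
s_10 = 1·10 + 1·7 = 4
s_11 = 1·4 + 1·10 = 1
s_12 = 1·1 + 1·4 = 5
s_13 = 1·5 + 1·1 = 6
s_14 = 1·6 + 1·5 = 11
s_15 = 1·11 + 1·6 = 4
s_16 = 1·4 + 1·11 = 2
s_17 = 1·2 + 1·4 = 6
s_18 = 1·6 + 1·2 = 8
s_19 = 1·8 + 1·6 = 1
s_20 = 1·1 + 1·8 = 9
s_21 = 1·9 + 1·1 = 10
s_22 = 1·10 + 1·9 = 6
s_23 = 1·6 + 1·10 = 3
s_24 = 1·3 + 1·6 = 9
s_25 = 1·9 + 1·3 = 12
s_26 = 1·12 + 1·9 = 8
s_27 = 1·8 + 1·12 = 7
s_28 = 1·7 + 1·8 = 2
s_29 = 1·2 + 1·7 = 9
(s_28, s_29) = (2, 9) = (s_0, s_1), so the sequence has period 28.
176 ≡ 8 (mod 28), hence s_176 = s_8 = 7.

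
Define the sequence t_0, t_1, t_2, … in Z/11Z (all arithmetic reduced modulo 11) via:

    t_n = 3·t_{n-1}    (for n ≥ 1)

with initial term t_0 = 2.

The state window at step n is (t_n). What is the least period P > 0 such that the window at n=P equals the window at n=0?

5

n=0: window = (2)
n=1: window = (6)
n=2: window = (7)
n=3: window = (10)
n=4: window = (8)
n=5: window = (2)
window at n=5 equals window at n=0 → period = 5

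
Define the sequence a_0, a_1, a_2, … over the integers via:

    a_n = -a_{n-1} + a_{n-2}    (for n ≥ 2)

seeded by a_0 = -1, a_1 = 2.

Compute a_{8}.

a_2 = -1·2 + 1·-1 = -3
a_3 = -1·-3 + 1·2 = 5
a_4 = -1·5 + 1·-3 = -8
a_5 = -1·-8 + 1·5 = 13
a_6 = -1·13 + 1·-8 = -21
a_7 = -1·-21 + 1·13 = 34
a_8 = -1·34 + 1·-21 = -55

-55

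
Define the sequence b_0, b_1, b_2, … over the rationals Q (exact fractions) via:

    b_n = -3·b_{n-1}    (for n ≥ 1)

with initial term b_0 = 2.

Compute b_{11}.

b_1 = -3·2 = -6
b_2 = -3·-6 = 18
b_3 = -3·18 = -54
b_4 = -3·-54 = 162
b_5 = -3·162 = -486
b_6 = -3·-486 = 1458
b_7 = -3·1458 = -4374
b_8 = -3·-4374 = 13122
b_9 = -3·13122 = -39366
b_10 = -3·-39366 = 118098
b_11 = -3·118098 = -354294

-354294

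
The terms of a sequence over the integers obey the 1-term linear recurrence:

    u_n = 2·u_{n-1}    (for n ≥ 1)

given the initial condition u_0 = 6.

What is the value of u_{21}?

12582912

u_1 = 2·6 = 12
u_2 = 2·12 = 24
u_3 = 2·24 = 48
u_4 = 2·48 = 96
u_5 = 2·96 = 192
u_6 = 2·192 = 384
u_7 = 2·384 = 768
u_8 = 2·768 = 1536
u_9 = 2·1536 = 3072
u_10 = 2·3072 = 6144
u_11 = 2·6144 = 12288
u_12 = 2·12288 = 24576
u_13 = 2·24576 = 49152
u_14 = 2·49152 = 98304
u_15 = 2·98304 = 196608
u_16 = 2·196608 = 393216
u_17 = 2·393216 = 786432
u_18 = 2·786432 = 1572864
u_19 = 2·1572864 = 3145728
u_20 = 2·3145728 = 6291456
u_21 = 2·6291456 = 12582912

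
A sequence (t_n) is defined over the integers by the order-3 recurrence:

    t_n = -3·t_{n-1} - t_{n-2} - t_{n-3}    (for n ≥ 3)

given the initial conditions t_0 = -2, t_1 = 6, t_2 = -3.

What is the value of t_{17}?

10480758

t_3 = -3·-3 + -1·6 + -1·-2 = 5
t_4 = -3·5 + -1·-3 + -1·6 = -18
t_5 = -3·-18 + -1·5 + -1·-3 = 52
t_6 = -3·52 + -1·-18 + -1·5 = -143
t_7 = -3·-143 + -1·52 + -1·-18 = 395
t_8 = -3·395 + -1·-143 + -1·52 = -1094
t_9 = -3·-1094 + -1·395 + -1·-143 = 3030
t_10 = -3·3030 + -1·-1094 + -1·395 = -8391
t_11 = -3·-8391 + -1·3030 + -1·-1094 = 23237
t_12 = -3·23237 + -1·-8391 + -1·3030 = -64350
t_13 = -3·-64350 + -1·23237 + -1·-8391 = 178204
t_14 = -3·178204 + -1·-64350 + -1·23237 = -493499
t_15 = -3·-493499 + -1·178204 + -1·-64350 = 1366643
t_16 = -3·1366643 + -1·-493499 + -1·178204 = -3784634
t_17 = -3·-3784634 + -1·1366643 + -1·-493499 = 10480758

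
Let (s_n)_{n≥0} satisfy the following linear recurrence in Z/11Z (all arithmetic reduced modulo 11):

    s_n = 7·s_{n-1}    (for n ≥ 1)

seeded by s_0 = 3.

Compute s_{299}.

2

s_1 = 7·3 = 10
s_2 = 7·10 = 4
s_3 = 7·4 = 6
s_4 = 7·6 = 9
s_5 = 7·9 = 8
s_6 = 7·8 = 1
s_7 = 7·1 = 7
s_8 = 7·7 = 5
s_9 = 7·5 = 2
s_10 = 7·2 = 3
(s_10) = (3) = (s_0), so the sequence has period 10.
299 ≡ 9 (mod 10), hence s_299 = s_9 = 2.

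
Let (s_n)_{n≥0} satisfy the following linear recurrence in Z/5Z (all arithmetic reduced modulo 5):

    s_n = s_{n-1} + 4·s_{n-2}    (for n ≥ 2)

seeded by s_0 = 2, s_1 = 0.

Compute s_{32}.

3

s_2 = 1·0 + 4·2 = 3
s_3 = 1·3 + 4·0 = 3
s_4 = 1·3 + 4·3 = 0
s_5 = 1·0 + 4·3 = 2
s_6 = 1·2 + 4·0 = 2
s_7 = 1·2 + 4·2 = 0
(s_6, s_7) = (2, 0) = (s_0, s_1), so the sequence has period 6.
32 ≡ 2 (mod 6), hence s_32 = s_2 = 3.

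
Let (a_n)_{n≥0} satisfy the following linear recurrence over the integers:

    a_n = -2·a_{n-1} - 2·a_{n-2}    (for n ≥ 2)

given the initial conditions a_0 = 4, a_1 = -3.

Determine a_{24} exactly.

16384

a_2 = -2·-3 + -2·4 = -2
a_3 = -2·-2 + -2·-3 = 10
a_4 = -2·10 + -2·-2 = -16
a_5 = -2·-16 + -2·10 = 12
a_6 = -2·12 + -2·-16 = 8
a_7 = -2·8 + -2·12 = -40
a_8 = -2·-40 + -2·8 = 64
a_9 = -2·64 + -2·-40 = -48
a_10 = -2·-48 + -2·64 = -32
a_11 = -2·-32 + -2·-48 = 160
a_12 = -2·160 + -2·-32 = -256
a_13 = -2·-256 + -2·160 = 192
a_14 = -2·192 + -2·-256 = 128
a_15 = -2·128 + -2·192 = -640
a_16 = -2·-640 + -2·128 = 1024
a_17 = -2·1024 + -2·-640 = -768
a_18 = -2·-768 + -2·1024 = -512
a_19 = -2·-512 + -2·-768 = 2560
a_20 = -2·2560 + -2·-512 = -4096
a_21 = -2·-4096 + -2·2560 = 3072
a_22 = -2·3072 + -2·-4096 = 2048
a_23 = -2·2048 + -2·3072 = -10240
a_24 = -2·-10240 + -2·2048 = 16384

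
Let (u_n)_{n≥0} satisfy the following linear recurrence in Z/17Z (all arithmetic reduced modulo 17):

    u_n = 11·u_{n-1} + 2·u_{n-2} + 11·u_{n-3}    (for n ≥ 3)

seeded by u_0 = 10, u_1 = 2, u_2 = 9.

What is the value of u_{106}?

8

u_3 = 11·9 + 2·2 + 11·10 = 9
u_4 = 11·9 + 2·9 + 11·2 = 3
u_5 = 11·3 + 2·9 + 11·9 = 14
u_6 = 11·14 + 2·3 + 11·9 = 4
u_7 = 11·4 + 2·14 + 11·3 = 3
u_8 = 11·3 + 2·4 + 11·14 = 8
u_9 = 11·8 + 2·3 + 11·4 = 2
u_10 = 11·2 + 2·8 + 11·3 = 3
u_11 = 11·3 + 2·2 + 11·8 = 6
u_12 = 11·6 + 2·3 + 11·2 = 9
u_13 = 11·9 + 2·6 + 11·3 = 8
u_14 = 11·8 + 2·9 + 11·6 = 2
u_15 = 11·2 + 2·8 + 11·9 = 1
u_16 = 11·1 + 2·2 + 11·8 = 1
u_17 = 11·1 + 2·1 + 11·2 = 1
u_18 = 11·1 + 2·1 + 11·1 = 7
u_19 = 11·7 + 2·1 + 11·1 = 5
u_20 = 11·5 + 2·7 + 11·1 = 12
u_21 = 11·12 + 2·5 + 11·7 = 15
u_22 = 11·15 + 2·12 + 11·5 = 6
u_23 = 11·6 + 2·15 + 11·12 = 7
u_24 = 11·7 + 2·6 + 11·15 = 16
u_25 = 11·16 + 2·7 + 11·6 = 1
u_26 = 11·1 + 2·16 + 11·7 = 1
u_27 = 11·1 + 2·1 + 11·16 = 2
u_28 = 11·2 + 2·1 + 11·1 = 1
u_29 = 11·1 + 2·2 + 11·1 = 9
u_30 = 11·9 + 2·1 + 11·2 = 4
u_31 = 11·4 + 2·9 + 11·1 = 5
u_32 = 11·5 + 2·4 + 11·9 = 9
u_33 = 11·9 + 2·5 + 11·4 = 0
u_34 = 11·0 + 2·9 + 11·5 = 5
u_35 = 11·5 + 2·0 + 11·9 = 1
u_36 = 11·1 + 2·5 + 11·0 = 4
u_37 = 11·4 + 2·1 + 11·5 = 16
u_38 = 11·16 + 2·4 + 11·1 = 8
u_39 = 11·8 + 2·16 + 11·4 = 11
u_40 = 11·11 + 2·8 + 11·16 = 7
u_41 = 11·7 + 2·11 + 11·8 = 0
u_42 = 11·0 + 2·7 + 11·11 = 16
u_43 = 11·16 + 2·0 + 11·7 = 15
u_44 = 11·15 + 2·16 + 11·0 = 10
u_45 = 11·10 + 2·15 + 11·16 = 10
u_46 = 11·10 + 2·10 + 11·15 = 6
u_47 = 11·6 + 2·10 + 11·10 = 9
u_48 = 11·9 + 2·6 + 11·10 = 0
u_49 = 11·0 + 2·9 + 11·6 = 16
u_50 = 11·16 + 2·0 + 11·9 = 3
u_51 = 11·3 + 2·16 + 11·0 = 14
u_52 = 11·14 + 2·3 + 11·16 = 13
u_53 = 11·13 + 2·14 + 11·3 = 0
u_54 = 11·0 + 2·13 + 11·14 = 10
u_55 = 11·10 + 2·0 + 11·13 = 15
u_56 = 11·15 + 2·10 + 11·0 = 15
u_57 = 11·15 + 2·15 + 11·10 = 16
u_58 = 11·16 + 2·15 + 11·15 = 14
u_59 = 11·14 + 2·16 + 11·15 = 11
u_60 = 11·11 + 2·14 + 11·16 = 2
u_61 = 11·2 + 2·11 + 11·14 = 11
u_62 = 11·11 + 2·2 + 11·11 = 8
u_63 = 11·8 + 2·11 + 11·2 = 13
u_64 = 11·13 + 2·8 + 11·11 = 8
u_65 = 11·8 + 2·13 + 11·8 = 15
u_66 = 11·15 + 2·8 + 11·13 = 1
u_67 = 11·1 + 2·15 + 11·8 = 10
u_68 = 11·10 + 2·1 + 11·15 = 5
u_69 = 11·5 + 2·10 + 11·1 = 1
u_70 = 11·1 + 2·5 + 11·10 = 12
u_71 = 11·12 + 2·1 + 11·5 = 2
u_72 = 11·2 + 2·12 + 11·1 = 6
u_73 = 11·6 + 2·2 + 11·12 = 15
u_74 = 11·15 + 2·6 + 11·2 = 12
u_75 = 11·12 + 2·15 + 11·6 = 7
u_76 = 11·7 + 2·12 + 11·15 = 11
u_77 = 11·11 + 2·7 + 11·12 = 12
u_78 = 11·12 + 2·11 + 11·7 = 10
u_79 = 11·10 + 2·12 + 11·11 = 0
u_80 = 11·0 + 2·10 + 11·12 = 16
u_81 = 11·16 + 2·0 + 11·10 = 14
u_82 = 11·14 + 2·16 + 11·0 = 16
u_83 = 11·16 + 2·14 + 11·16 = 6
u_84 = 11·6 + 2·16 + 11·14 = 14
u_85 = 11·14 + 2·6 + 11·16 = 2
u_86 = 11·2 + 2·14 + 11·6 = 14
u_87 = 11·14 + 2·2 + 11·14 = 6
u_88 = 11·6 + 2·14 + 11·2 = 14
u_89 = 11·14 + 2·6 + 11·14 = 14
u_90 = 11·14 + 2·14 + 11·6 = 10
u_91 = 11·10 + 2·14 + 11·14 = 3
u_92 = 11·3 + 2·10 + 11·14 = 3
u_93 = 11·3 + 2·3 + 11·10 = 13
u_94 = 11·13 + 2·3 + 11·3 = 12
u_95 = 11·12 + 2·13 + 11·3 = 4
u_96 = 11·4 + 2·12 + 11·13 = 7
u_97 = 11·7 + 2·4 + 11·12 = 13
u_98 = 11·13 + 2·7 + 11·4 = 14
u_99 = 11·14 + 2·13 + 11·7 = 2
u_100 = 11·2 + 2·14 + 11·13 = 6
u_101 = 11·6 + 2·2 + 11·14 = 3
u_102 = 11·3 + 2·6 + 11·2 = 16
u_103 = 11·16 + 2·3 + 11·6 = 10
u_104 = 11·10 + 2·16 + 11·3 = 5
u_105 = 11·5 + 2·10 + 11·16 = 13
u_106 = 11·13 + 2·5 + 11·10 = 8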